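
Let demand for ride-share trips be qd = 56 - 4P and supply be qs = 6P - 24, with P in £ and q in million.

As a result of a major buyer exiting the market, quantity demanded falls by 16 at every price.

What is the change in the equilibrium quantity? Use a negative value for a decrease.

Solve the original market: 56 - 4P = 6P - 24, hence P = 8 and q = 24.
The shock moves the curves to qd = 40 - 4P and qs = 6P - 24.
Equate the new curves: 40 - 4P = 6P - 24, giving 64 = 10P, P = 6.4, q = 14.4.
Δq = 14.4 − 24 = -9.6.

-9.6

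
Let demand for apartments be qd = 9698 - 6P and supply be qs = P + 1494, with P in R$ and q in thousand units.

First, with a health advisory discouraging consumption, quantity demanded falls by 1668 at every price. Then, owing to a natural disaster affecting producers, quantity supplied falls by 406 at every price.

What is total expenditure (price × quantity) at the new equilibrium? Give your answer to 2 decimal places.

2062482.37

Original equilibrium: 9698 - 6P = P + 1494 gives 8204 = 7P, so P = 1172 and q = 2666.
With the change applied: demand qd = 8030 - 6P, supply qs = P + 1088.
Clearing the new market: 8030 - 6P = P + 1088, so P = 6942/7 ≈ 991.7143 and q = 14558/7 ≈ 2079.7143.
New expenditure = 991.7143 × 2079.7143 = 2062482.37.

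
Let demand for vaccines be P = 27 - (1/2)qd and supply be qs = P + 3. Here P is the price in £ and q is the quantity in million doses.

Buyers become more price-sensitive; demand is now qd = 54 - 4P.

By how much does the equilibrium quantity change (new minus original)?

-6.8

Solve the original market: 54 - 2P = P + 3, hence P = 17 and q = 20.
After the shift, demand is qd = 54 - 4P and supply is qs = P + 3.
Equate the new curves: 54 - 4P = P + 3, giving 51 = 5P, P = 10.2, q = 13.2.
Δq = 13.2 − 20 = -6.8.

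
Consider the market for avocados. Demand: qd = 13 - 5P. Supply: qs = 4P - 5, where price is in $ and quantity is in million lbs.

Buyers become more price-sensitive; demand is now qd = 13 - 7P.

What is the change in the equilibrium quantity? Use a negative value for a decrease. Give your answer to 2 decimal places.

-1.45

Before the shock: 13 - 5P = 4P - 5 ⇒ 18 = 9P ⇒ P = 2, q = 3.
The new curves are qd = 13 - 7P (demand) and qs = 4P - 5 (supply).
Clearing the new market: 13 - 7P = 4P - 5, so P = 18/11 ≈ 1.6364 and q = 17/11 ≈ 1.5455.
Δq = 1.5455 − 3 = -1.45.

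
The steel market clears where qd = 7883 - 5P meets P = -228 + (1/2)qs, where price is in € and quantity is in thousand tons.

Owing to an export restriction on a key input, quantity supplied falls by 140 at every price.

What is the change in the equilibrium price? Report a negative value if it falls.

+20

Solve the original market: 7883 - 5P = 2P + 456, hence P = 1061 and q = 2578.
With the change applied: demand qd = 7883 - 5P, supply qs = 2P + 316.
Clearing the new market: 7883 - 5P = 2P + 316, so P = 1081 and q = 2478.
ΔP = 1081 − 1061 = +20.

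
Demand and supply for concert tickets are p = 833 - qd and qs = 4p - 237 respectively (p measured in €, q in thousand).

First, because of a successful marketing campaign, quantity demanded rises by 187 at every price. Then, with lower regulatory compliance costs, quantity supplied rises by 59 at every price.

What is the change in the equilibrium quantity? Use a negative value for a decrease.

+161.4

Before the shock: 833 - p = 4p - 237 ⇒ 1070 = 5p ⇒ p = 214, q = 619.
After the shift, demand is qd = 1020 - p and supply is qs = 4p - 178.
Equate the new curves: 1020 - p = 4p - 178, giving 1198 = 5p, p = 239.6, q = 780.4.
Δq = 780.4 − 619 = +161.4.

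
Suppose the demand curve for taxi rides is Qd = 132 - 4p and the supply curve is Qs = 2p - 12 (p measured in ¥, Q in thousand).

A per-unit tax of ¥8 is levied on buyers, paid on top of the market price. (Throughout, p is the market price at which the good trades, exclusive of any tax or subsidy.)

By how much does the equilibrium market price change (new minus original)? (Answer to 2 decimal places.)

Original equilibrium: 132 - 4p = 2p - 12 gives 144 = 6p, so p = 24 and Q = 36.
Since buyers pay the price plus the tax, the effective demand curve becomes Qd = 100 - 4p.
Equate the new curves: 100 - 4p = 2p - 12, giving 112 = 6p, p = 56/3 ≈ 18.6667, Q = 76/3 ≈ 25.3333.
Δp = 18.6667 − 24 = -5.33.

-5.33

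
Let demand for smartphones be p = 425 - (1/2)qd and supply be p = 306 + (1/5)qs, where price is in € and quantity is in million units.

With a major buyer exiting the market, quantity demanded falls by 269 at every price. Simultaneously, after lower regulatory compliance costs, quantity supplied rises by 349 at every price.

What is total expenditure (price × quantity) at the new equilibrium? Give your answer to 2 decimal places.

19525.84

Before the shock: 850 - 2p = 5p - 1530 ⇒ 2380 = 7p ⇒ p = 340, q = 170.
The shock moves the curves to qd = 581 - 2p and qs = 5p - 1181.
Clearing the new market: 581 - 2p = 5p - 1181, so p = 1762/7 ≈ 251.7143 and q = 543/7 ≈ 77.5714.
New expenditure = 251.7143 × 77.5714 = 19525.84.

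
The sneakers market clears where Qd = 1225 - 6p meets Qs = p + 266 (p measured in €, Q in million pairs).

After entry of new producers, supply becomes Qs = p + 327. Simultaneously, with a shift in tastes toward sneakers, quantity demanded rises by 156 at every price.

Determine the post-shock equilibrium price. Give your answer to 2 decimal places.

150.57

Before the shock: 1225 - 6p = p + 266 ⇒ 959 = 7p ⇒ p = 137, Q = 403.
The shock moves the curves to Qd = 1381 - 6p and Qs = p + 327.
Clearing the new market: 1381 - 6p = p + 327, so p = 1054/7 ≈ 150.5714 and Q = 3343/7 ≈ 477.5714.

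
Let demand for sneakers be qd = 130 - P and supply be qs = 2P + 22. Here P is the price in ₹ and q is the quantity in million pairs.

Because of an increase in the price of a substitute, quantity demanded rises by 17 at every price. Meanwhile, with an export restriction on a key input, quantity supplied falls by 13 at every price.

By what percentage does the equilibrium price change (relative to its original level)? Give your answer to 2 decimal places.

Before the shock: 130 - P = 2P + 22 ⇒ 108 = 3P ⇒ P = 36, q = 94.
The new curves are qd = 147 - P (demand) and qs = 2P + 9 (supply).
Setting them equal: 147 - P = 2P + 9 → 138 = 3P, so P = 46 and q = 101.
%ΔP = (46 − 36) / 36 × 100 = +27.78%.

+27.78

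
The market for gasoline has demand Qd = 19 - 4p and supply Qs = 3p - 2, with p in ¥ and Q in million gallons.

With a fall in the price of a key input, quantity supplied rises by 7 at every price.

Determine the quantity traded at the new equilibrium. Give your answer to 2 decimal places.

11.00

Original equilibrium: 19 - 4p = 3p - 2 gives 21 = 7p, so p = 3 and Q = 7.
The shock moves the curves to Qd = 19 - 4p and Qs = 3p + 5.
Clearing the new market: 19 - 4p = 3p + 5, so p = 2 and Q = 11.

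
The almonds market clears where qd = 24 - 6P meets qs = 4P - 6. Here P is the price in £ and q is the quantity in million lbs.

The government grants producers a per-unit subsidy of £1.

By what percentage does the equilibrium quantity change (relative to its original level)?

+40

Solve the original market: 24 - 6P = 4P - 6, hence P = 3 and q = 6.
Since sellers receive the price plus the subsidy, the effective supply curve becomes qs = 4P - 2.
Equate the new curves: 24 - 6P = 4P - 2, giving 26 = 10P, P = 2.6, q = 8.4.
%Δq = (8.4 − 6) / 6 × 100 = +40%.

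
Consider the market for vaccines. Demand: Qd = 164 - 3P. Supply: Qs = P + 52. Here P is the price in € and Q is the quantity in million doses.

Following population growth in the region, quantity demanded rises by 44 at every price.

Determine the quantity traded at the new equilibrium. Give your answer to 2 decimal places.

Before the shock: 164 - 3P = P + 52 ⇒ 112 = 4P ⇒ P = 28, Q = 80.
After the shift, demand is Qd = 208 - 3P and supply is Qs = P + 52.
Setting them equal: 208 - 3P = P + 52 → 156 = 4P, so P = 39 and Q = 91.

91.00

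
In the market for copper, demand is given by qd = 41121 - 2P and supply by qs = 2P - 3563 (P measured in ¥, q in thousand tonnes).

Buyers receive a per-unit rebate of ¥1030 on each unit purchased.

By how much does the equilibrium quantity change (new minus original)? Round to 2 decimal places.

Before the shock: 41121 - 2P = 2P - 3563 ⇒ 44684 = 4P ⇒ P = 11171, q = 18779.
Since buyers' out-of-pocket price is the market price minus the rebate, the effective demand curve becomes qd = 43181 - 2P.
New equilibrium: 43181 - 2P = 2P - 3563 ⇒ 46744 = 4P ⇒ P = 11686, q = 19809.
Δq = 19809 − 18779 = +1030.00.

+1030.00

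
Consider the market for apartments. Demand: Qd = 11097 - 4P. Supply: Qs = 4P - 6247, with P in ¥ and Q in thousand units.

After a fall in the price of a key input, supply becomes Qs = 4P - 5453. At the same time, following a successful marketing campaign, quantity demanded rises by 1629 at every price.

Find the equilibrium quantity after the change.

3636.5

Before the shock: 11097 - 4P = 4P - 6247 ⇒ 17344 = 8P ⇒ P = 2168, Q = 2425.
With the change applied: demand Qd = 12726 - 4P, supply Qs = 4P - 5453.
Equate the new curves: 12726 - 4P = 4P - 5453, giving 18179 = 8P, P = 2272.375, Q = 3636.5.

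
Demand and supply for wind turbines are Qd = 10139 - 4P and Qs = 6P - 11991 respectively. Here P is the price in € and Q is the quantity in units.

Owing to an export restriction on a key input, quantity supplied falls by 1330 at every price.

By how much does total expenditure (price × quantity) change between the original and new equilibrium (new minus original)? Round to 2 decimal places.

Solve the original market: 10139 - 4P = 6P - 11991, hence P = 2213 and Q = 1287.
The shock moves the curves to Qd = 10139 - 4P and Qs = 6P - 13321.
New equilibrium: 10139 - 4P = 6P - 13321 ⇒ 23460 = 10P ⇒ P = 2346, Q = 755.
Expenditure moves from 2213×1287 = 2848131 to 2346×755 = 1771230; change = -1076901.00.

-1076901.00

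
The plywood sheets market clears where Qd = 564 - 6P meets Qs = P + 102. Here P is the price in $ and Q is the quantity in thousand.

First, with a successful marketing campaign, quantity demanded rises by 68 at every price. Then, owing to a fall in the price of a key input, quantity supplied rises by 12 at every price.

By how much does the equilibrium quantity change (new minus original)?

+20

Initially, 564 - 6P = P + 102, so 462 = 7P and P = 66, Q = 168.
The new curves are Qd = 632 - 6P (demand) and Qs = P + 114 (supply).
Clearing the new market: 632 - 6P = P + 114, so P = 74 and Q = 188.
ΔQ = 188 − 168 = +20.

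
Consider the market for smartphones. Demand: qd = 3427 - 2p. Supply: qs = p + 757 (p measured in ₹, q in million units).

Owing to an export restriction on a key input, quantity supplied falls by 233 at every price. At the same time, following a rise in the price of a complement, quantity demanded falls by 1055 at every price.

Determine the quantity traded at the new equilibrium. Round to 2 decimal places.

Original equilibrium: 3427 - 2p = p + 757 gives 2670 = 3p, so p = 890 and q = 1647.
With the change applied: demand qd = 2372 - 2p, supply qs = p + 524.
Clearing the new market: 2372 - 2p = p + 524, so p = 616 and q = 1140.

1140.00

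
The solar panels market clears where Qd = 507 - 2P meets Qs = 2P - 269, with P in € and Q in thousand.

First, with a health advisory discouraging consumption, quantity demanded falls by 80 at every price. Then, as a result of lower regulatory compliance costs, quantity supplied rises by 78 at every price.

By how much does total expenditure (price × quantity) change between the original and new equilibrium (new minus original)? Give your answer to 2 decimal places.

-4855.00

Before the shock: 507 - 2P = 2P - 269 ⇒ 776 = 4P ⇒ P = 194, Q = 119.
The new curves are Qd = 427 - 2P (demand) and Qs = 2P - 191 (supply).
Setting them equal: 427 - 2P = 2P - 191 → 618 = 4P, so P = 154.5 and Q = 118.
Expenditure moves from 194×119 = 23086 to 154.5×118 = 18231; change = -4855.00.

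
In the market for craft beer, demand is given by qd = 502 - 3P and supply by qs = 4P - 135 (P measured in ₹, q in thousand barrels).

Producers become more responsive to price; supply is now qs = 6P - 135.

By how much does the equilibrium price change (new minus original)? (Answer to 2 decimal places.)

-20.22

Before the shock: 502 - 3P = 4P - 135 ⇒ 637 = 7P ⇒ P = 91, q = 229.
The new curves are qd = 502 - 3P (demand) and qs = 6P - 135 (supply).
New equilibrium: 502 - 3P = 6P - 135 ⇒ 637 = 9P ⇒ P = 637/9 ≈ 70.7778, q = 869/3 ≈ 289.6667.
ΔP = 70.7778 − 91 = -20.22.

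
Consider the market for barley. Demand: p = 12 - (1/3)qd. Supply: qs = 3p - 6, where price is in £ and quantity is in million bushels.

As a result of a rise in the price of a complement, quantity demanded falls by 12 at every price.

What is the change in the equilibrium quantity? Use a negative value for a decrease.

-6

Original equilibrium: 36 - 3p = 3p - 6 gives 42 = 6p, so p = 7 and q = 15.
After the shift, demand is qd = 24 - 3p and supply is qs = 3p - 6.
Setting them equal: 24 - 3p = 3p - 6 → 30 = 6p, so p = 5 and q = 9.
Δq = 9 − 15 = -6.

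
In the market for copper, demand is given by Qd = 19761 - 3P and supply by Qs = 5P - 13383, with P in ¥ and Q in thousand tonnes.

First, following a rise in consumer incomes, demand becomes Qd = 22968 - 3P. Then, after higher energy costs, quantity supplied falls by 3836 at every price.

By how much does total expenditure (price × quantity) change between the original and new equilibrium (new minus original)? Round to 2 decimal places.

+9297511.83

Original equilibrium: 19761 - 3P = 5P - 13383 gives 33144 = 8P, so P = 4143 and Q = 7332.
The shock moves the curves to Qd = 22968 - 3P and Qs = 5P - 17219.
Clearing the new market: 22968 - 3P = 5P - 17219, so P = 5023.375 and Q = 7897.875.
Expenditure moves from 4143×7332 = 30376476 to 5023.375×7897.875 = 39673987.828125; change = +9297511.83.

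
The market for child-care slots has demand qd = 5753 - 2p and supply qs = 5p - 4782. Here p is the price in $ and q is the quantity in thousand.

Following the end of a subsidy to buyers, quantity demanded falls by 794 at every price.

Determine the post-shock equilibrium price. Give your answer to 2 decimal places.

1391.57

Solve the original market: 5753 - 2p = 5p - 4782, hence p = 1505 and q = 2743.
The shock moves the curves to qd = 4959 - 2p and qs = 5p - 4782.
New equilibrium: 4959 - 2p = 5p - 4782 ⇒ 9741 = 7p ⇒ p = 9741/7 ≈ 1391.5714, q = 15231/7 ≈ 2175.8571.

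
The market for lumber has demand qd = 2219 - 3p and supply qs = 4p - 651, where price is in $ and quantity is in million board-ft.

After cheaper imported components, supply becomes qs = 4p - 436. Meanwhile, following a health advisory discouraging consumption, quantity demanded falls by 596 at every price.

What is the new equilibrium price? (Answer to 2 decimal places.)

294.14

Solve the original market: 2219 - 3p = 4p - 651, hence p = 410 and q = 989.
With the change applied: demand qd = 1623 - 3p, supply qs = 4p - 436.
Equate the new curves: 1623 - 3p = 4p - 436, giving 2059 = 7p, p = 2059/7 ≈ 294.1429, q = 5184/7 ≈ 740.5714.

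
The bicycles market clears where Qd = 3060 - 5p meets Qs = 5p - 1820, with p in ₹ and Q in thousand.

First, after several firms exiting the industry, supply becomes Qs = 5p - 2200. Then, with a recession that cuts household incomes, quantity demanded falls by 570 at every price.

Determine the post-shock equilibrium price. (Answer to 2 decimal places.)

469.00

Solve the original market: 3060 - 5p = 5p - 1820, hence p = 488 and Q = 620.
With the change applied: demand Qd = 2490 - 5p, supply Qs = 5p - 2200.
New equilibrium: 2490 - 5p = 5p - 2200 ⇒ 4690 = 10p ⇒ p = 469, Q = 145.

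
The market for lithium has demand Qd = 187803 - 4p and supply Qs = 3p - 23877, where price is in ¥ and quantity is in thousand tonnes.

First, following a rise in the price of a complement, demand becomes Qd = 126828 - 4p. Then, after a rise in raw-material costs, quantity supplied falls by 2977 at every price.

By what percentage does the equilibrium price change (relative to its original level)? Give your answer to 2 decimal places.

-27.40

Before the shock: 187803 - 4p = 3p - 23877 ⇒ 211680 = 7p ⇒ p = 30240, Q = 66843.
With the change applied: demand Qd = 126828 - 4p, supply Qs = 3p - 26854.
Setting them equal: 126828 - 4p = 3p - 26854 → 153682 = 7p, so p = 153682/7 ≈ 21954.5714 and Q = 273068/7 ≈ 39009.7143.
%Δp = (21954.5714 − 30240) / 30240 × 100 = -27.40%.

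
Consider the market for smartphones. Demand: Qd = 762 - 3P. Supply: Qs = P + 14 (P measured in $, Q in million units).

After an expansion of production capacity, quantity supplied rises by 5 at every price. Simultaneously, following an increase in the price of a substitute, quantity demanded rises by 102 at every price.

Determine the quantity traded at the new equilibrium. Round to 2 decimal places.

230.25

Initially, 762 - 3P = P + 14, so 748 = 4P and P = 187, Q = 201.
The shock moves the curves to Qd = 864 - 3P and Qs = P + 19.
Equate the new curves: 864 - 3P = P + 19, giving 845 = 4P, P = 211.25, Q = 230.25.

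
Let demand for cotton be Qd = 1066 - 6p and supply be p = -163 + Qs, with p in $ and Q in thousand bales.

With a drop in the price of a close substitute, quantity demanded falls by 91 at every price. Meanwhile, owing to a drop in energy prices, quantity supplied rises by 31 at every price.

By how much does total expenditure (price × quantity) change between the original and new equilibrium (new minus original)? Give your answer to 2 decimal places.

Initially, 1066 - 6p = p + 163, so 903 = 7p and p = 129, Q = 292.
After the shift, demand is Qd = 975 - 6p and supply is Qs = p + 194.
New equilibrium: 975 - 6p = p + 194 ⇒ 781 = 7p ⇒ p = 781/7 ≈ 111.5714, Q = 2139/7 ≈ 305.5714.
Expenditure moves from 129×292 = 37668 to 111.5714×305.5714 = 34093.0408; change = -3574.96.

-3574.96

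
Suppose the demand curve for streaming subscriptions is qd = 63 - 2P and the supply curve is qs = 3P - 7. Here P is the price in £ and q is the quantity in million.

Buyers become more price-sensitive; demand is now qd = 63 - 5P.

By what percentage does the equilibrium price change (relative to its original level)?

-37.5

Original equilibrium: 63 - 2P = 3P - 7 gives 70 = 5P, so P = 14 and q = 35.
The shock moves the curves to qd = 63 - 5P and qs = 3P - 7.
New equilibrium: 63 - 5P = 3P - 7 ⇒ 70 = 8P ⇒ P = 8.75, q = 19.25.
%ΔP = (8.75 − 14) / 14 × 100 = -37.5%.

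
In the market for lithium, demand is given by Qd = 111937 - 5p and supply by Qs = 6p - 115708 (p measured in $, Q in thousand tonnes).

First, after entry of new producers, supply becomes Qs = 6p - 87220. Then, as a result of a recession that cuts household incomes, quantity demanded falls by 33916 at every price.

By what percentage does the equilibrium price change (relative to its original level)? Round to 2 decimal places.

-27.41

Before the shock: 111937 - 5p = 6p - 115708 ⇒ 227645 = 11p ⇒ p = 20695, Q = 8462.
The new curves are Qd = 78021 - 5p (demand) and Qs = 6p - 87220 (supply).
Equate the new curves: 78021 - 5p = 6p - 87220, giving 165241 = 11p, p = 165241/11 ≈ 15021.9091, Q = 32026/11 ≈ 2911.4545.
%Δp = (15021.9091 − 20695) / 20695 × 100 = -27.41%.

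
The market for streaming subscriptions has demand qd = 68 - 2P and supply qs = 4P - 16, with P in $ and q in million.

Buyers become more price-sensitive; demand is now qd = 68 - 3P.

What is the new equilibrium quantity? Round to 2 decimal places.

32.00

Solve the original market: 68 - 2P = 4P - 16, hence P = 14 and q = 40.
The shock moves the curves to qd = 68 - 3P and qs = 4P - 16.
Setting them equal: 68 - 3P = 4P - 16 → 84 = 7P, so P = 12 and q = 32.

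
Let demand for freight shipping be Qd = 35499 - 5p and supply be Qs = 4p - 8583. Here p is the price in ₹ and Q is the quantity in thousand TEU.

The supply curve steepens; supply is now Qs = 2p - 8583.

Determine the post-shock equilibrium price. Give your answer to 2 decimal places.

6297.43

Solve the original market: 35499 - 5p = 4p - 8583, hence p = 4898 and Q = 11009.
The shock moves the curves to Qd = 35499 - 5p and Qs = 2p - 8583.
Equate the new curves: 35499 - 5p = 2p - 8583, giving 44082 = 7p, p = 44082/7 ≈ 6297.4286, Q = 28083/7 ≈ 4011.8571.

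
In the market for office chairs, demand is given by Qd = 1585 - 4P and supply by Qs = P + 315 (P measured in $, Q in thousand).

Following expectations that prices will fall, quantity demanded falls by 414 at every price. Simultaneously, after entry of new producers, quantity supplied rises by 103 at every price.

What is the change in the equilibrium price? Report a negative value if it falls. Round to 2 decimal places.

-103.40

Before the shock: 1585 - 4P = P + 315 ⇒ 1270 = 5P ⇒ P = 254, Q = 569.
The shock moves the curves to Qd = 1171 - 4P and Qs = P + 418.
Equate the new curves: 1171 - 4P = P + 418, giving 753 = 5P, P = 150.6, Q = 568.6.
ΔP = 150.6 − 254 = -103.40.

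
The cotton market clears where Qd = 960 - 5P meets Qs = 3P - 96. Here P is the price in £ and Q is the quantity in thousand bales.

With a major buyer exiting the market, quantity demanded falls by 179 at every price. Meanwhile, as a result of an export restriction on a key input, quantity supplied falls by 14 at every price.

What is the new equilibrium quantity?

Before the shock: 960 - 5P = 3P - 96 ⇒ 1056 = 8P ⇒ P = 132, Q = 300.
The shock moves the curves to Qd = 781 - 5P and Qs = 3P - 110.
Clearing the new market: 781 - 5P = 3P - 110, so P = 111.375 and Q = 224.125.

224.125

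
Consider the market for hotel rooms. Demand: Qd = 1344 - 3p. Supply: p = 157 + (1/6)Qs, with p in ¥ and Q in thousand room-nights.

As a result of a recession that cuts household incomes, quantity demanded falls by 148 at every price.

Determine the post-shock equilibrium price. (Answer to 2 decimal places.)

237.56

Before the shock: 1344 - 3p = 6p - 942 ⇒ 2286 = 9p ⇒ p = 254, Q = 582.
With the change applied: demand Qd = 1196 - 3p, supply Qs = 6p - 942.
Equate the new curves: 1196 - 3p = 6p - 942, giving 2138 = 9p, p = 2138/9 ≈ 237.5556, Q = 1450/3 ≈ 483.3333.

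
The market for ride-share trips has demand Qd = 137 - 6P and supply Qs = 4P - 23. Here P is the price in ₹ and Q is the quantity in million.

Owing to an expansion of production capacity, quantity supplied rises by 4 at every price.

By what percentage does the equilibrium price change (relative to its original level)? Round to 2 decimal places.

-2.50

Initially, 137 - 6P = 4P - 23, so 160 = 10P and P = 16, Q = 41.
After the shift, demand is Qd = 137 - 6P and supply is Qs = 4P - 19.
Equate the new curves: 137 - 6P = 4P - 19, giving 156 = 10P, P = 15.6, Q = 43.4.
%ΔP = (15.6 − 16) / 16 × 100 = -2.50%.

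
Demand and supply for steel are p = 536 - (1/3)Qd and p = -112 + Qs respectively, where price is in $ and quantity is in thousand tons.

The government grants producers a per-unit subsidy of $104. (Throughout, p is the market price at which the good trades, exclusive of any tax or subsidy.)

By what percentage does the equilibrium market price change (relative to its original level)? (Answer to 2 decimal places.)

-6.95

Before the shock: 1608 - 3p = p + 112 ⇒ 1496 = 4p ⇒ p = 374, Q = 486.
Since sellers receive the price plus the subsidy, the effective supply curve becomes Qs = p + 216.
Setting them equal: 1608 - 3p = p + 216 → 1392 = 4p, so p = 348 and Q = 564.
%Δp = (348 − 374) / 374 × 100 = -6.95%.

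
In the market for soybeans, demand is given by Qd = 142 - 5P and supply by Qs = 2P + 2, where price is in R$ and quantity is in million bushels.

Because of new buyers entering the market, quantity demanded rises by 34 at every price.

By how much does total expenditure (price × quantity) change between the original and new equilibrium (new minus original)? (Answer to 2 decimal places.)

Before the shock: 142 - 5P = 2P + 2 ⇒ 140 = 7P ⇒ P = 20, Q = 42.
The new curves are Qd = 176 - 5P (demand) and Qs = 2P + 2 (supply).
New equilibrium: 176 - 5P = 2P + 2 ⇒ 174 = 7P ⇒ P = 174/7 ≈ 24.8571, Q = 362/7 ≈ 51.7143.
Expenditure moves from 20×42 = 840 to 24.8571×51.7143 = 1285.4694; change = +445.47.

+445.47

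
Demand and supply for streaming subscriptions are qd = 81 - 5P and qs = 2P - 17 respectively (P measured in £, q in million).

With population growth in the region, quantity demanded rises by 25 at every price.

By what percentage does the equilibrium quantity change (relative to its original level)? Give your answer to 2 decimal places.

+64.94

Before the shock: 81 - 5P = 2P - 17 ⇒ 98 = 7P ⇒ P = 14, q = 11.
After the shift, demand is qd = 106 - 5P and supply is qs = 2P - 17.
Equate the new curves: 106 - 5P = 2P - 17, giving 123 = 7P, P = 123/7 ≈ 17.5714, q = 127/7 ≈ 18.1429.
%Δq = (18.1429 − 11) / 11 × 100 = +64.94%.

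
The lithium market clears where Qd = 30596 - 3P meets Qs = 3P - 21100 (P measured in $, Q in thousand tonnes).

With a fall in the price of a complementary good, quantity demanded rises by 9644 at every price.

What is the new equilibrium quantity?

9570

Solve the original market: 30596 - 3P = 3P - 21100, hence P = 8616 and Q = 4748.
The shock moves the curves to Qd = 40240 - 3P and Qs = 3P - 21100.
Clearing the new market: 40240 - 3P = 3P - 21100, so P = 30670/3 ≈ 10223.3333 and Q = 9570.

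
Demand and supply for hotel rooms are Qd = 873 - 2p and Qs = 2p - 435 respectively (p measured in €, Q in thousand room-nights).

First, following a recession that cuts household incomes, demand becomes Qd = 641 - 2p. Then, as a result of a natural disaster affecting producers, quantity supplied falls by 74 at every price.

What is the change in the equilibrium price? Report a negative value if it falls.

Initially, 873 - 2p = 2p - 435, so 1308 = 4p and p = 327, Q = 219.
The shock moves the curves to Qd = 641 - 2p and Qs = 2p - 509.
Setting them equal: 641 - 2p = 2p - 509 → 1150 = 4p, so p = 287.5 and Q = 66.
Δp = 287.5 − 327 = -39.5.

-39.5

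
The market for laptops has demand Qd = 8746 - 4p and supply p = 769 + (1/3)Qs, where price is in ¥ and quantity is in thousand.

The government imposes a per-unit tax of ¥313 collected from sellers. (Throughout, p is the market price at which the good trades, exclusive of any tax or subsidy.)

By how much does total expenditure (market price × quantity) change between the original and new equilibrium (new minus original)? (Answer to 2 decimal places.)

-593256.37

Before the shock: 8746 - 4p = 3p - 2307 ⇒ 11053 = 7p ⇒ p = 1579, Q = 2430.
Since sellers keep the price net of the tax, the effective supply curve becomes Qs = 3p - 3246.
Clearing the new market: 8746 - 4p = 3p - 3246, so p = 11992/7 ≈ 1713.1429 and Q = 13254/7 ≈ 1893.4286.
Expenditure moves from 1579×2430 = 3836970 to 1713.1429×1893.4286 = 3243713.6327; change = -593256.37.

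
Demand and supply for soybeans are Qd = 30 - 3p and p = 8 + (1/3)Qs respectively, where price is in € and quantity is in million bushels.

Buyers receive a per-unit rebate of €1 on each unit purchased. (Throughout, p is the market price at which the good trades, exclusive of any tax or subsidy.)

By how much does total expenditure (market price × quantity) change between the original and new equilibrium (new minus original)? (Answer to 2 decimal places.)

Solve the original market: 30 - 3p = 3p - 24, hence p = 9 and Q = 3.
Since buyers' out-of-pocket price is the market price minus the rebate, the effective demand curve becomes Qd = 33 - 3p.
Clearing the new market: 33 - 3p = 3p - 24, so p = 9.5 and Q = 4.5.
Expenditure moves from 9×3 = 27 to 9.5×4.5 = 42.75; change = +15.75.

+15.75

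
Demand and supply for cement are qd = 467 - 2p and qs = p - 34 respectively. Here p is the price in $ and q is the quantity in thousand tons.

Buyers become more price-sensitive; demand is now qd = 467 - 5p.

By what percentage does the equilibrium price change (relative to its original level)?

-50

Original equilibrium: 467 - 2p = p - 34 gives 501 = 3p, so p = 167 and q = 133.
After the shift, demand is qd = 467 - 5p and supply is qs = p - 34.
Clearing the new market: 467 - 5p = p - 34, so p = 83.5 and q = 49.5.
%Δp = (83.5 − 167) / 167 × 100 = -50%.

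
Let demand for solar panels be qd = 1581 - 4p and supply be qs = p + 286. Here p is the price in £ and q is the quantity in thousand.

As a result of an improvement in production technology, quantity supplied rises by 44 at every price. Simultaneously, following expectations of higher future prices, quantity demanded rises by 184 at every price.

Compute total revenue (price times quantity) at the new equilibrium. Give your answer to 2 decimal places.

177079.00

Solve the original market: 1581 - 4p = p + 286, hence p = 259 and q = 545.
After the shift, demand is qd = 1765 - 4p and supply is qs = p + 330.
Clearing the new market: 1765 - 4p = p + 330, so p = 287 and q = 617.
New expenditure = 287 × 617 = 177079.00.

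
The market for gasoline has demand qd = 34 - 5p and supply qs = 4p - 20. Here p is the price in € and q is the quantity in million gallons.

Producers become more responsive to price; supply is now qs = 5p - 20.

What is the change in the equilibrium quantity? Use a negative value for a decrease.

+3

Initially, 34 - 5p = 4p - 20, so 54 = 9p and p = 6, q = 4.
The shock moves the curves to qd = 34 - 5p and qs = 5p - 20.
New equilibrium: 34 - 5p = 5p - 20 ⇒ 54 = 10p ⇒ p = 5.4, q = 7.
Δq = 7 − 4 = +3.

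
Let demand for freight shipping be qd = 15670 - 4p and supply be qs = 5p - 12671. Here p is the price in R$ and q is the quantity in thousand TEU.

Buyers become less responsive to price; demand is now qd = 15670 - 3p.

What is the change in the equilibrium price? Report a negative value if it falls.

Before the shock: 15670 - 4p = 5p - 12671 ⇒ 28341 = 9p ⇒ p = 3149, q = 3074.
After the shift, demand is qd = 15670 - 3p and supply is qs = 5p - 12671.
Equate the new curves: 15670 - 3p = 5p - 12671, giving 28341 = 8p, p = 3542.625, q = 5042.125.
Δp = 3542.625 − 3149 = +393.625.

+393.625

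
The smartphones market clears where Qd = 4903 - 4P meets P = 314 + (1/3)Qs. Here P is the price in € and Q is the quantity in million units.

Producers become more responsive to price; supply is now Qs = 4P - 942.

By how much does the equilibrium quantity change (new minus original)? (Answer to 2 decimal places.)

+417.50

Initially, 4903 - 4P = 3P - 942, so 5845 = 7P and P = 835, Q = 1563.
After the shift, demand is Qd = 4903 - 4P and supply is Qs = 4P - 942.
New equilibrium: 4903 - 4P = 4P - 942 ⇒ 5845 = 8P ⇒ P = 730.625, Q = 1980.5.
ΔQ = 1980.5 − 1563 = +417.50.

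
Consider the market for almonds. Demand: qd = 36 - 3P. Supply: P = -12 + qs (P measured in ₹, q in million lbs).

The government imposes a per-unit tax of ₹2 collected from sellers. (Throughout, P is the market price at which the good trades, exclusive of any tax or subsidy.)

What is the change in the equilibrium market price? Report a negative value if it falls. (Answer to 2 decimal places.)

+0.50

Original equilibrium: 36 - 3P = P + 12 gives 24 = 4P, so P = 6 and q = 18.
Since sellers keep the price net of the tax, the effective supply curve becomes qs = P + 10.
Setting them equal: 36 - 3P = P + 10 → 26 = 4P, so P = 6.5 and q = 16.5.
ΔP = 6.5 − 6 = +0.50.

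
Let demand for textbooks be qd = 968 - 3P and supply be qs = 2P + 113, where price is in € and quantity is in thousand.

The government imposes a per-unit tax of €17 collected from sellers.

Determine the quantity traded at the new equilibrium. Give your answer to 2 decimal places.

Initially, 968 - 3P = 2P + 113, so 855 = 5P and P = 171, q = 455.
Since sellers keep the price net of the tax, the effective supply curve becomes qs = 2P + 79.
Clearing the new market: 968 - 3P = 2P + 79, so P = 177.8 and q = 434.6.

434.60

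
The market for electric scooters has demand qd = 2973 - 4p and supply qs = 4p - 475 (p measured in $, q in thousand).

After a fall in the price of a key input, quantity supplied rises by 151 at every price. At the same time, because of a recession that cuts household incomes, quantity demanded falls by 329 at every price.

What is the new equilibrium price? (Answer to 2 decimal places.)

Original equilibrium: 2973 - 4p = 4p - 475 gives 3448 = 8p, so p = 431 and q = 1249.
The new curves are qd = 2644 - 4p (demand) and qs = 4p - 324 (supply).
Setting them equal: 2644 - 4p = 4p - 324 → 2968 = 8p, so p = 371 and q = 1160.

371.00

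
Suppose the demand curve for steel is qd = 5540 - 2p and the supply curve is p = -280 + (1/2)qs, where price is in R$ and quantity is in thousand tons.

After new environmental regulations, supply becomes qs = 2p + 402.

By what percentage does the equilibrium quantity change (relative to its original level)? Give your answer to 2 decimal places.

-2.59

Original equilibrium: 5540 - 2p = 2p + 560 gives 4980 = 4p, so p = 1245 and q = 3050.
The new curves are qd = 5540 - 2p (demand) and qs = 2p + 402 (supply).
Setting them equal: 5540 - 2p = 2p + 402 → 5138 = 4p, so p = 1284.5 and q = 2971.
%Δq = (2971 − 3050) / 3050 × 100 = -2.59%.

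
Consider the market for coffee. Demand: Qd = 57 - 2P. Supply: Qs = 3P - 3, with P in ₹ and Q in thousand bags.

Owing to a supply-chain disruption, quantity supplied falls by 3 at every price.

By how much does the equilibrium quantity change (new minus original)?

Original equilibrium: 57 - 2P = 3P - 3 gives 60 = 5P, so P = 12 and Q = 33.
The new curves are Qd = 57 - 2P (demand) and Qs = 3P - 6 (supply).
New equilibrium: 57 - 2P = 3P - 6 ⇒ 63 = 5P ⇒ P = 12.6, Q = 31.8.
ΔQ = 31.8 − 33 = -1.2.

-1.2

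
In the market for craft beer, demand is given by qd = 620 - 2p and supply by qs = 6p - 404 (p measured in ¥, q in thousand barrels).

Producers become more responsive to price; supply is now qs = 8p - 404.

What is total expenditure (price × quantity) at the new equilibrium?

Before the shock: 620 - 2p = 6p - 404 ⇒ 1024 = 8p ⇒ p = 128, q = 364.
With the change applied: demand qd = 620 - 2p, supply qs = 8p - 404.
Equate the new curves: 620 - 2p = 8p - 404, giving 1024 = 10p, p = 102.4, q = 415.2.
New expenditure = 102.4 × 415.2 = 42516.48.

42516.48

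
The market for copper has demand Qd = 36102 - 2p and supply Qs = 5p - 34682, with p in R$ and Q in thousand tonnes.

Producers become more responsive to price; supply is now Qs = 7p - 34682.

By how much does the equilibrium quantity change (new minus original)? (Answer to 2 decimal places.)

Solve the original market: 36102 - 2p = 5p - 34682, hence p = 10112 and Q = 15878.
With the change applied: demand Qd = 36102 - 2p, supply Qs = 7p - 34682.
Clearing the new market: 36102 - 2p = 7p - 34682, so p = 70784/9 ≈ 7864.8889 and Q = 183350/9 ≈ 20372.2222.
ΔQ = 20372.2222 − 15878 = +4494.22.

+4494.22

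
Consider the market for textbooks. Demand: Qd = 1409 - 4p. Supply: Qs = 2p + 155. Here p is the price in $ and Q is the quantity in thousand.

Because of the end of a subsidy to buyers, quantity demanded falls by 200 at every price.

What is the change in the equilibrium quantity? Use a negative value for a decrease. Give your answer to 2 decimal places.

-66.67

Solve the original market: 1409 - 4p = 2p + 155, hence p = 209 and Q = 573.
After the shift, demand is Qd = 1209 - 4p and supply is Qs = 2p + 155.
Clearing the new market: 1209 - 4p = 2p + 155, so p = 527/3 ≈ 175.6667 and Q = 1519/3 ≈ 506.3333.
ΔQ = 506.3333 − 573 = -66.67.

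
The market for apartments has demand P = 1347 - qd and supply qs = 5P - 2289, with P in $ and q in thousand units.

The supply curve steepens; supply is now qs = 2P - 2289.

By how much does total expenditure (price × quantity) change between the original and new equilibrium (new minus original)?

-285426

Original equilibrium: 1347 - P = 5P - 2289 gives 3636 = 6P, so P = 606 and q = 741.
After the shift, demand is qd = 1347 - P and supply is qs = 2P - 2289.
Equate the new curves: 1347 - P = 2P - 2289, giving 3636 = 3P, P = 1212, q = 135.
Expenditure moves from 606×741 = 449046 to 1212×135 = 163620; change = -285426.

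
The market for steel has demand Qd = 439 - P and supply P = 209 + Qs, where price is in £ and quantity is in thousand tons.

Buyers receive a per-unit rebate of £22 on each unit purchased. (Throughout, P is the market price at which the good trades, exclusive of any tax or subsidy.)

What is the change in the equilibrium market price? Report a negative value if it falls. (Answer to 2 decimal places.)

+11.00

Before the shock: 439 - P = P - 209 ⇒ 648 = 2P ⇒ P = 324, Q = 115.
Since buyers' out-of-pocket price is the market price minus the rebate, the effective demand curve becomes Qd = 461 - P.
Setting them equal: 461 - P = P - 209 → 670 = 2P, so P = 335 and Q = 126.
ΔP = 335 − 324 = +11.00.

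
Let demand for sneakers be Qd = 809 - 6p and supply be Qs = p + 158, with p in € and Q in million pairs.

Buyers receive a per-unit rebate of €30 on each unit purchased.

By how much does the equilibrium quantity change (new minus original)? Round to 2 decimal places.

+25.71

Solve the original market: 809 - 6p = p + 158, hence p = 93 and Q = 251.
Since buyers' out-of-pocket price is the market price minus the rebate, the effective demand curve becomes Qd = 989 - 6p.
New equilibrium: 989 - 6p = p + 158 ⇒ 831 = 7p ⇒ p = 831/7 ≈ 118.7143, Q = 1937/7 ≈ 276.7143.
ΔQ = 276.7143 − 251 = +25.71.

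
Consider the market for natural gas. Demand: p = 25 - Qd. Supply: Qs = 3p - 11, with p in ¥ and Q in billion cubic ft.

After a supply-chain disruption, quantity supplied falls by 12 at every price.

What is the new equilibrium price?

12

Solve the original market: 25 - p = 3p - 11, hence p = 9 and Q = 16.
With the change applied: demand Qd = 25 - p, supply Qs = 3p - 23.
Setting them equal: 25 - p = 3p - 23 → 48 = 4p, so p = 12 and Q = 13.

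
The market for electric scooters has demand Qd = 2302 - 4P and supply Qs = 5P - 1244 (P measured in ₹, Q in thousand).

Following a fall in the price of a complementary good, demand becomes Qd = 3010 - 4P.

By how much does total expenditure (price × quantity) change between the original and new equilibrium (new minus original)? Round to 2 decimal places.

+243027.56

Before the shock: 2302 - 4P = 5P - 1244 ⇒ 3546 = 9P ⇒ P = 394, Q = 726.
After the shift, demand is Qd = 3010 - 4P and supply is Qs = 5P - 1244.
Equate the new curves: 3010 - 4P = 5P - 1244, giving 4254 = 9P, P = 1418/3 ≈ 472.6667, Q = 3358/3 ≈ 1119.3333.
Expenditure moves from 394×726 = 286044 to 472.6667×1119.3333 = 529071.5556; change = +243027.56.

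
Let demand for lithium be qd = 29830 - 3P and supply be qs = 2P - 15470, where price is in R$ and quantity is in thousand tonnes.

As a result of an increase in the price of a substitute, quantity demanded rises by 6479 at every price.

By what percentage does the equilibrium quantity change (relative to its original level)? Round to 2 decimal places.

+97.80

Before the shock: 29830 - 3P = 2P - 15470 ⇒ 45300 = 5P ⇒ P = 9060, q = 2650.
After the shift, demand is qd = 36309 - 3P and supply is qs = 2P - 15470.
New equilibrium: 36309 - 3P = 2P - 15470 ⇒ 51779 = 5P ⇒ P = 10355.8, q = 5241.6.
%Δq = (5241.6 − 2650) / 2650 × 100 = +97.80%.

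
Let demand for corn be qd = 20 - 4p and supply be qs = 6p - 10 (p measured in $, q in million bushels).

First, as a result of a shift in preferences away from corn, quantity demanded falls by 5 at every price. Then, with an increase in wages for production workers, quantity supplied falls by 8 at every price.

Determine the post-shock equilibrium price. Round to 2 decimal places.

Original equilibrium: 20 - 4p = 6p - 10 gives 30 = 10p, so p = 3 and q = 8.
The shock moves the curves to qd = 15 - 4p and qs = 6p - 18.
Equate the new curves: 15 - 4p = 6p - 18, giving 33 = 10p, p = 3.3, q = 1.8.

3.30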